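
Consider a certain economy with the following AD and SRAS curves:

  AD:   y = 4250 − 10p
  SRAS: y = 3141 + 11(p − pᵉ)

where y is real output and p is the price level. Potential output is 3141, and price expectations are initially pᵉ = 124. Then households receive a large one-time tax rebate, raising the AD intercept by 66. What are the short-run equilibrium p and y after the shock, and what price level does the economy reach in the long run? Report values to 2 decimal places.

Short run: p = 120.90, y = 3106.95. Long run: p = 117.50.

AD shifts right: new AD is y = 4316 − 10p. With pᵉ = 124, SRAS is y = 1777 + 11p.
Short run: 4316 − 10p = 1777 + 11p gives 2539 = 21p, so p = 120.90 and y = 4316 − 10p = 3106.95.
y = 3106.95 is below potential 3141; expectations adjust and SRAS shifts right until y = 3141.
Long run: on the new AD curve, 3141 = 4316 − 10p gives p = 117.50.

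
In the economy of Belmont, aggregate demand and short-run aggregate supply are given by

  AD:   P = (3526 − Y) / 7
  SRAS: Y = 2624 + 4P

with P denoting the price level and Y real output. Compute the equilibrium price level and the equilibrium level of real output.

P = 82, Y = 2952

Rearrange AD to Y = 3526 − 7P.
Set AD = SRAS: 3526 − 7P = 2624 + 4P, so 902 = 11P and P = 82.
Then Y = 3526 − 7·82 = 2952.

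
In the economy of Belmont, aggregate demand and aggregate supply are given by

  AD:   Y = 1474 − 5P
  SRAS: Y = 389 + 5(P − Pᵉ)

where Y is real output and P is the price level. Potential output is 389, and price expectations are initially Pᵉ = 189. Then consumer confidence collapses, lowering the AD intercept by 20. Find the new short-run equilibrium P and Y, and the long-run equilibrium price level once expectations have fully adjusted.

Short run: P = 201, Y = 449. Long run: P = 213.

AD shifts left: new AD is Y = 1454 − 5P. With Pᵉ = 189, SRAS is Y = 5P − 556.
Short run: 1454 − 5P = 5P − 556 gives 2010 = 10P, so P = 201 and Y = 1454 − 5·201 = 449.
Y = 449 is above potential 389; expectations adjust and SRAS shifts left until Y = 389.
Long run: on the new AD curve, 389 = 1454 − 5P gives P = 213.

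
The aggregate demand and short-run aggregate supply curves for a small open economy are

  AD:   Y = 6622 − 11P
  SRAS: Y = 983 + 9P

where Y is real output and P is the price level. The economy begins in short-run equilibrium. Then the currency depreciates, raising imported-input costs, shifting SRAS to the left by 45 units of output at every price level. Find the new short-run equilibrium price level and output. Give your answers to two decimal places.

This is a negative supply shock: SRAS shifts left.
New SRAS: Y = 938 + 9P.
Set AD = SRAS: 6622 − 11P = 938 + 9P, so 5684 = 20P and P = 284.20.
Substituting into AD, Y = 3495.80.

P = 284.20, Y = 3495.80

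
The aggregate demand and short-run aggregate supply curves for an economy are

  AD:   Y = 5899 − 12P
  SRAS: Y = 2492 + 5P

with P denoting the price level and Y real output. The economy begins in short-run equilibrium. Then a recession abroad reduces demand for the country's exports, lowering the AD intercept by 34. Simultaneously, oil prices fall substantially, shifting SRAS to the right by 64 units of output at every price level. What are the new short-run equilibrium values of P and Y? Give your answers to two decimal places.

P = 194.65, Y = 3529.24

After both shocks: AD is Y = 5865 − 12P and SRAS is Y = 2556 + 5P.
Setting them equal: 3309 = 17P, so P = 194.65.
Substituting into AD, Y = 3529.24.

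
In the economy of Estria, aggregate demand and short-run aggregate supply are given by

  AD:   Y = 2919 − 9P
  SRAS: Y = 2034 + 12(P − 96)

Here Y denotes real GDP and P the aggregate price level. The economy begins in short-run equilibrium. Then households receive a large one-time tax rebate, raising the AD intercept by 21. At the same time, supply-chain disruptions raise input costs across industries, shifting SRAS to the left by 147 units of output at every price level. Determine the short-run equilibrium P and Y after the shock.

P = 105, Y = 1995

After both shocks: AD is Y = 2940 − 9P and SRAS is Y = 735 + 12P.
Setting them equal: 2205 = 21P, so P = 105.
Y = 2940 − 9·105 = 1995.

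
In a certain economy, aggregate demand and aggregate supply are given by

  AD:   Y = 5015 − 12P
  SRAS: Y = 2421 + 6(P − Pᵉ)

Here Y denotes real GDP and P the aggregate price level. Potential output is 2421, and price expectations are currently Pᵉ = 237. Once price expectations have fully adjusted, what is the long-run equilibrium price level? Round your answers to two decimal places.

Short run: with Pᵉ = 237, SRAS is Y = 999 + 6P. Setting AD = SRAS gives 4016 = 18P, so P = 223.11 and Y = 5015 − 12P = 2337.67.
Output 2337.67 is below potential 2421, so over time expected prices fall and SRAS shifts right until Y returns to 2421.
Long run: Y = 2421 on the AD curve gives 2421 = 5015 − 12P, so P = 216.17.

Long-run P = 216.17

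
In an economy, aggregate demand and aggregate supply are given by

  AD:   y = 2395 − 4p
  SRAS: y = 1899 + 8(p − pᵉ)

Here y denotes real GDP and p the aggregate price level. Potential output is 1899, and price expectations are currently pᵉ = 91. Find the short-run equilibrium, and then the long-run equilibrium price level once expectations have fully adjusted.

Short run: with pᵉ = 91, SRAS is y = 1171 + 8p. Setting AD = SRAS gives 1224 = 12p, so p = 102 and y = 2395 − 4·102 = 1987.
Output 1987 is above potential 1899, so over time expected prices rise and SRAS shifts left until y returns to 1899.
Long run: y = 1899 on the AD curve gives 1899 = 2395 − 4p, so p = 124.

Short run: p = 102, y = 1987. Long run: p = 124.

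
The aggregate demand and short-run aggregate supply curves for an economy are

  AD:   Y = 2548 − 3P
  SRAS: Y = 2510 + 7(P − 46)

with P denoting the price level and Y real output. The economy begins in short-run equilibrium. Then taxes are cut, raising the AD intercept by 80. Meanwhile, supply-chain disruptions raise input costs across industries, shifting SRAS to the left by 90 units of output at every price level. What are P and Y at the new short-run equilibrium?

After both shocks: AD is Y = 2628 − 3P and SRAS is Y = 2098 + 7P.
Setting them equal: 530 = 10P, so P = 53.
Y = 2628 − 3·53 = 2469.

P = 53, Y = 2469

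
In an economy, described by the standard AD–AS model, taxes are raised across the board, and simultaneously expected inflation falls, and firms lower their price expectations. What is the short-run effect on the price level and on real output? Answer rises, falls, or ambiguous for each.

Price level: falls; output: ambiguous

The first event is a negative demand shock: AD shifts left, which by itself pushes P down and Y down.
The second is a favourable supply shock: SRAS shifts right, which by itself pushes P down and Y up.
Both shocks push P down, so P falls. The two shocks push Y in opposite directions, so the effect on Y is ambiguous.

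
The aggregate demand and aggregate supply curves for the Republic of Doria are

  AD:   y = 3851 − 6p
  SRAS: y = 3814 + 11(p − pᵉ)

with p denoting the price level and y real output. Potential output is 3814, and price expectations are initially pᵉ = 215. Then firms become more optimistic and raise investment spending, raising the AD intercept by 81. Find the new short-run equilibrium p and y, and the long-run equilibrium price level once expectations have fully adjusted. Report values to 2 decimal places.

AD shifts right: new AD is y = 3932 − 6p. With pᵉ = 215, SRAS is y = 1449 + 11p.
Short run: 3932 − 6p = 1449 + 11p gives 2483 = 17p, so p = 146.06 and y = 3932 − 6p = 3055.65.
y = 3055.65 is below potential 3814; expectations adjust and SRAS shifts right until y = 3814.
Long run: on the new AD curve, 3814 = 3932 − 6p gives p = 19.67.

Short run: p = 146.06, y = 3055.65. Long run: p = 19.67.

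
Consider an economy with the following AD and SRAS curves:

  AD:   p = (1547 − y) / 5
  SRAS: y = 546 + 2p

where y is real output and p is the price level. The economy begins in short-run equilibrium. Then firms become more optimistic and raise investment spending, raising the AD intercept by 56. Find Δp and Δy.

Δp = +8, Δy = +16

This is a positive demand shock: AD shifts right.
New AD: y = 1603 − 5p.
Set AD = SRAS: 1603 − 5p = 546 + 2p, so 1057 = 7p and p = 151.
y = 1603 − 5·151 = 848.
Initially p = 143, y = 832, so Δp = +8 and Δy = +16.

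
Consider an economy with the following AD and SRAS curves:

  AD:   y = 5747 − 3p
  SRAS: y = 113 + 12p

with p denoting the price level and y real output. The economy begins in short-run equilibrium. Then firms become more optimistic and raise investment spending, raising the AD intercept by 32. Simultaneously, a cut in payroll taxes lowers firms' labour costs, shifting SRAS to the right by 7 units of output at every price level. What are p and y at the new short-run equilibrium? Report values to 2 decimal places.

p = 377.27, y = 4647.20

After both shocks: AD is y = 5779 − 3p and SRAS is y = 120 + 12p.
Setting them equal: 5659 = 15p, so p = 377.27.
Substituting into AD, y = 4647.20.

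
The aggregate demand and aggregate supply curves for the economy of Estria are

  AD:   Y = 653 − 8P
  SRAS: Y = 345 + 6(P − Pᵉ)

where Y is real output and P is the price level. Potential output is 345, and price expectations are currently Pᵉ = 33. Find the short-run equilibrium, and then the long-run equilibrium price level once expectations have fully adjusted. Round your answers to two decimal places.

Short run: with Pᵉ = 33, SRAS is Y = 147 + 6P. Setting AD = SRAS gives 506 = 14P, so P = 36.14 and Y = 653 − 8P = 363.86.
Output 363.86 is above potential 345, so over time expected prices rise and SRAS shifts left until Y returns to 345.
Long run: Y = 345 on the AD curve gives 345 = 653 − 8P, so P = 38.50.

Short run: P = 36.14, Y = 363.86. Long run: P = 38.50.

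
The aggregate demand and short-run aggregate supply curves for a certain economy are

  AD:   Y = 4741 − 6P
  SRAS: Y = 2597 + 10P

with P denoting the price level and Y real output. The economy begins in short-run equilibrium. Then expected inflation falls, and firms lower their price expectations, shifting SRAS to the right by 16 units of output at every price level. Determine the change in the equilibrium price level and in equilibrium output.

ΔP = -1, ΔY = +6

This is a positive supply shock: SRAS shifts right.
New SRAS: Y = 2613 + 10P.
Set AD = SRAS: 4741 − 6P = 2613 + 10P, so 2128 = 16P and P = 133.
Y = 4741 − 6·133 = 3943.
Initially P = 134, Y = 3937, so ΔP = -1 and ΔY = +6.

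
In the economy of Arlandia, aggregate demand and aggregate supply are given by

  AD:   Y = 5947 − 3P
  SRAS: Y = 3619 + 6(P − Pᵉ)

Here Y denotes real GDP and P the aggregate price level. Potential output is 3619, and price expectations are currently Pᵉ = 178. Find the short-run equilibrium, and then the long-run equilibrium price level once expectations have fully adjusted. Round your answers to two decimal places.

Short run: with Pᵉ = 178, SRAS is Y = 2551 + 6P. Setting AD = SRAS gives 3396 = 9P, so P = 377.33 and Y = 5947 − 3P = 4815.00.
Output 4815.00 is above potential 3619, so over time expected prices rise and SRAS shifts left until Y returns to 3619.
Long run: Y = 3619 on the AD curve gives 3619 = 5947 − 3P, so P = 776.00.

Short run: P = 377.33, Y = 4815.00. Long run: P = 776.00.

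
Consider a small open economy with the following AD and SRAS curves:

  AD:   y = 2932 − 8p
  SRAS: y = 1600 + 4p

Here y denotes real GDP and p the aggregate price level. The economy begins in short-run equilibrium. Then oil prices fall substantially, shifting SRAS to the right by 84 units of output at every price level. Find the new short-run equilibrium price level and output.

p = 104, y = 2100

This is a positive supply shock: SRAS shifts right.
New SRAS: y = 1684 + 4p.
Set AD = SRAS: 2932 − 8p = 1684 + 4p, so 1248 = 12p and p = 104.
y = 2932 − 8·104 = 2100.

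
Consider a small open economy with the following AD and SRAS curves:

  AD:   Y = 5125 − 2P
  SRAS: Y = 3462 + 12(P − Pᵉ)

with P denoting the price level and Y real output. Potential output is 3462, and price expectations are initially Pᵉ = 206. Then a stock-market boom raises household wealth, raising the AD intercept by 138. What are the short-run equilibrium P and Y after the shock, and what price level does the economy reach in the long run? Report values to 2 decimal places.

Short run: P = 305.21, Y = 4652.57. Long run: P = 900.50.

AD shifts right: new AD is Y = 5263 − 2P. With Pᵉ = 206, SRAS is Y = 990 + 12P.
Short run: 5263 − 2P = 990 + 12P gives 4273 = 14P, so P = 305.21 and Y = 5263 − 2P = 4652.57.
Y = 4652.57 is above potential 3462; expectations adjust and SRAS shifts left until Y = 3462.
Long run: on the new AD curve, 3462 = 5263 − 2P gives P = 900.50.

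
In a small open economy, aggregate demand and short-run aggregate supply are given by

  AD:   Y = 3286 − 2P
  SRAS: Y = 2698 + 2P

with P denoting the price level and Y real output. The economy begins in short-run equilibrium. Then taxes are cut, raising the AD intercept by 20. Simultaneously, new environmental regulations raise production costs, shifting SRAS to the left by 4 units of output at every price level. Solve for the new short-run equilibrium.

P = 153, Y = 3000

After both shocks: AD is Y = 3306 − 2P and SRAS is Y = 2694 + 2P.
Setting them equal: 612 = 4P, so P = 153.
Y = 3306 − 2·153 = 3000.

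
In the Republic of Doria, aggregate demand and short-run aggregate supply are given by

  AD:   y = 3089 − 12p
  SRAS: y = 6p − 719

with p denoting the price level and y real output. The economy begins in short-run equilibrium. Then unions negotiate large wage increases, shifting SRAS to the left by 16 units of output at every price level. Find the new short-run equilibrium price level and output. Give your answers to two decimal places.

This is a negative supply shock: SRAS shifts left.
New SRAS: y = 6p − 735.
Set AD = SRAS: 3089 − 12p = 6p − 735, so 3824 = 18p and p = 212.44.
Substituting into AD, y = 539.67.

p = 212.44, y = 539.67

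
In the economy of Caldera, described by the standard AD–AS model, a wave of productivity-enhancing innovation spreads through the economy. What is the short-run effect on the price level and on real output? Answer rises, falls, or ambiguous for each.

This is a favourable supply shock: SRAS shifts right.
Moving along the downward-sloping AD curve, P falls and Y rises.

Price level: falls; output: rises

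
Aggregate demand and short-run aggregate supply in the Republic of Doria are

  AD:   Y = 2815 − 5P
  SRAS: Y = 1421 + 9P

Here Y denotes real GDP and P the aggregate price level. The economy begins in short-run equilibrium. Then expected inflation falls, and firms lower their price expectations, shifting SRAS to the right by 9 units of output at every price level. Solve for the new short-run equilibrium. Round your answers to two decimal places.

P = 98.93, Y = 2320.36

This is a positive supply shock: SRAS shifts right.
New SRAS: Y = 1430 + 9P.
Set AD = SRAS: 2815 − 5P = 1430 + 9P, so 1385 = 14P and P = 98.93.
Substituting into AD, Y = 2320.36.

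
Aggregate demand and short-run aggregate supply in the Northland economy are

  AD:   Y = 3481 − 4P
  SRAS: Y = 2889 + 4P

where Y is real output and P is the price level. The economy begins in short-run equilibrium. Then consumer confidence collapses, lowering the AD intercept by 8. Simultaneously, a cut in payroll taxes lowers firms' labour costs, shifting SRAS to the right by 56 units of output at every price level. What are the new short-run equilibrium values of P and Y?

After both shocks: AD is Y = 3473 − 4P and SRAS is Y = 2945 + 4P.
Setting them equal: 528 = 8P, so P = 66.
Y = 3473 − 4·66 = 3209.

P = 66, Y = 3209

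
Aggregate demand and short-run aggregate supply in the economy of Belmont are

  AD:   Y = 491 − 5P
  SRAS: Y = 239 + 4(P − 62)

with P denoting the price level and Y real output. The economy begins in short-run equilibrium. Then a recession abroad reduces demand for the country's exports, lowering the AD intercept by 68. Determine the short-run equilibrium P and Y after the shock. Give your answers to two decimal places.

This is a negative demand shock: AD shifts left.
New AD: Y = 423 − 5P.
SRAS can be written Y = 4P − 9.
Set AD = SRAS: 423 − 5P = 4P − 9, so 432 = 9P and P = 48.00.
Substituting into AD, Y = 183.00.

P = 48.00, Y = 183.00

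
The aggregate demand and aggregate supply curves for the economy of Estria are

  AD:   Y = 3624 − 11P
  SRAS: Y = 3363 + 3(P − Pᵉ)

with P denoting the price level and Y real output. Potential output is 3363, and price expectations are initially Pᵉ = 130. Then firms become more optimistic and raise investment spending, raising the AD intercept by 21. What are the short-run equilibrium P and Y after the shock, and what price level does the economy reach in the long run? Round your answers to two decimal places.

AD shifts right: new AD is Y = 3645 − 11P. With Pᵉ = 130, SRAS is Y = 2973 + 3P.
Short run: 3645 − 11P = 2973 + 3P gives 672 = 14P, so P = 48.00 and Y = 3645 − 11P = 3117.00.
Y = 3117.00 is below potential 3363; expectations adjust and SRAS shifts right until Y = 3363.
Long run: on the new AD curve, 3363 = 3645 − 11P gives P = 25.64.

Short run: P = 48.00, Y = 3117.00. Long run: P = 25.64.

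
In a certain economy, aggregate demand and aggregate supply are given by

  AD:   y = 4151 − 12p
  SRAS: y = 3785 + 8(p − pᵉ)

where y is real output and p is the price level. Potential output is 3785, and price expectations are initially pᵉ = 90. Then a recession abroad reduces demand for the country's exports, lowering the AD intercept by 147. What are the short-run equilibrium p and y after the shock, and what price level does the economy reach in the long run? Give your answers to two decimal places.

Short run: p = 46.95, y = 3440.60. Long run: p = 18.25.

AD shifts left: new AD is y = 4004 − 12p. With pᵉ = 90, SRAS is y = 3065 + 8p.
Short run: 4004 − 12p = 3065 + 8p gives 939 = 20p, so p = 46.95 and y = 4004 − 12p = 3440.60.
y = 3440.60 is below potential 3785; expectations adjust and SRAS shifts right until y = 3785.
Long run: on the new AD curve, 3785 = 4004 − 12p gives p = 18.25.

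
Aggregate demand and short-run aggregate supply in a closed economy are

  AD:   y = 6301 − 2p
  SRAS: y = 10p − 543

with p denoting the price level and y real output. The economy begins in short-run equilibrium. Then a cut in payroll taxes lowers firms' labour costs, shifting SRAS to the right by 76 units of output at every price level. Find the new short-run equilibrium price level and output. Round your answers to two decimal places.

p = 564.00, y = 5173.00

This is a positive supply shock: SRAS shifts right.
New SRAS: y = 10p − 467.
Set AD = SRAS: 6301 − 2p = 10p − 467, so 6768 = 12p and p = 564.00.
Substituting into AD, y = 5173.00.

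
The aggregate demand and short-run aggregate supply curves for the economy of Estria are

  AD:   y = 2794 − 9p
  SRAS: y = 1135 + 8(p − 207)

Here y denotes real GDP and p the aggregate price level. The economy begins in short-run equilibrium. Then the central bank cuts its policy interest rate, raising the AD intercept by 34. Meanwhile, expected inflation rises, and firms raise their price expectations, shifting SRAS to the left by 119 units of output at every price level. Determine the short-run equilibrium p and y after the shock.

After both shocks: AD is y = 2828 − 9p and SRAS is y = 8p − 640.
Setting them equal: 3468 = 17p, so p = 204.
y = 2828 − 9·204 = 992.

p = 204, y = 992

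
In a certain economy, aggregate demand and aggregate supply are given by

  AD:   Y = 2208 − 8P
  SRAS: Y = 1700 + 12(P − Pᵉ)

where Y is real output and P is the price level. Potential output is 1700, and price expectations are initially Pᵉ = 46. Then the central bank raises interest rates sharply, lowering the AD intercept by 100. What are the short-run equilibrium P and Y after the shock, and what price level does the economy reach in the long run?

Short run: P = 48, Y = 1724. Long run: P = 51.

AD shifts left: new AD is Y = 2108 − 8P. With Pᵉ = 46, SRAS is Y = 1148 + 12P.
Short run: 2108 − 8P = 1148 + 12P gives 960 = 20P, so P = 48 and Y = 2108 − 8·48 = 1724.
Y = 1724 is above potential 1700; expectations adjust and SRAS shifts left until Y = 1700.
Long run: on the new AD curve, 1700 = 2108 − 8P gives P = 51.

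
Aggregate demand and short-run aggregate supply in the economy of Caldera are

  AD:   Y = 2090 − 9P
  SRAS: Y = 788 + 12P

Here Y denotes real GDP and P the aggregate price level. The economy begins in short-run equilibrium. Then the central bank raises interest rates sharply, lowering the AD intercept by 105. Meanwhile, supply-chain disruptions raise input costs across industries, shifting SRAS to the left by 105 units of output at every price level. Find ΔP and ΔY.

After both shocks: AD is Y = 1985 − 9P and SRAS is Y = 683 + 12P.
Setting them equal: 1302 = 21P, so P = 62.
Y = 1985 − 9·62 = 1427.
Initially P = 62, Y = 1532, so ΔP = +0 and ΔY = -105.

ΔP = +0, ΔY = -105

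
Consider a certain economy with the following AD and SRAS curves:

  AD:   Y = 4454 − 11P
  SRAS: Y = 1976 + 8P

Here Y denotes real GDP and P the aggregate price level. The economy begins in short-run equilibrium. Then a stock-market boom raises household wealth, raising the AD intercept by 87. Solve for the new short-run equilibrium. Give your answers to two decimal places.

P = 135.00, Y = 3056.00

This is a positive demand shock: AD shifts right.
New AD: Y = 4541 − 11P.
Set AD = SRAS: 4541 − 11P = 1976 + 8P, so 2565 = 19P and P = 135.00.
Substituting into AD, Y = 3056.00.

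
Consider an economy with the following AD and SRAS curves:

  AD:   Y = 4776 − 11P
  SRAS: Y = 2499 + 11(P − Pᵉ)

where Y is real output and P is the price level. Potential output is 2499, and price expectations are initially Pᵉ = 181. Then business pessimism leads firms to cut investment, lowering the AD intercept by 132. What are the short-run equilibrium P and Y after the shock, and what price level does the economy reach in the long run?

AD shifts left: new AD is Y = 4644 − 11P. With Pᵉ = 181, SRAS is Y = 508 + 11P.
Short run: 4644 − 11P = 508 + 11P gives 4136 = 22P, so P = 188 and Y = 4644 − 11·188 = 2576.
Y = 2576 is above potential 2499; expectations adjust and SRAS shifts left until Y = 2499.
Long run: on the new AD curve, 2499 = 4644 − 11P gives P = 195.

Short run: P = 188, Y = 2576. Long run: P = 195.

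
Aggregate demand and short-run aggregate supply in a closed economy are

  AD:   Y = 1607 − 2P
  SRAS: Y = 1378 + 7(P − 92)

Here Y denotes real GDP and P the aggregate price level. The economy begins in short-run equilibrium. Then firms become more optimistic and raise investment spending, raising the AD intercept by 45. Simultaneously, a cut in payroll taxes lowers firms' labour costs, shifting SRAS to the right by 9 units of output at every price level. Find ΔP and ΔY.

ΔP = +4, ΔY = +37

After both shocks: AD is Y = 1652 − 2P and SRAS is Y = 743 + 7P.
Setting them equal: 909 = 9P, so P = 101.
Y = 1652 − 2·101 = 1450.
Initially P = 97, Y = 1413, so ΔP = +4 and ΔY = +37.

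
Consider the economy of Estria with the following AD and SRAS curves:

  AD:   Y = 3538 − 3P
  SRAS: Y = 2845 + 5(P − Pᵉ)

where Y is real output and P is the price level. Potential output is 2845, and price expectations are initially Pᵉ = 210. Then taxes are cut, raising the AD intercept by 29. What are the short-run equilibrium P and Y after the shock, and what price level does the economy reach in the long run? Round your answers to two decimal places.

Short run: P = 221.50, Y = 2902.50. Long run: P = 240.67.

AD shifts right: new AD is Y = 3567 − 3P. With Pᵉ = 210, SRAS is Y = 1795 + 5P.
Short run: 3567 − 3P = 1795 + 5P gives 1772 = 8P, so P = 221.50 and Y = 3567 − 3P = 2902.50.
Y = 2902.50 is above potential 2845; expectations adjust and SRAS shifts left until Y = 2845.
Long run: on the new AD curve, 2845 = 3567 − 3P gives P = 240.67.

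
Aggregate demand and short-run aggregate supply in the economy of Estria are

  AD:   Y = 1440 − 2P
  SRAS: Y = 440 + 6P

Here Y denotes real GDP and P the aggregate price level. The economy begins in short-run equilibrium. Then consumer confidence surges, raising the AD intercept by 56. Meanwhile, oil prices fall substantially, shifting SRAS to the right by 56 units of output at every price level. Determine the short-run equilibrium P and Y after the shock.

After both shocks: AD is Y = 1496 − 2P and SRAS is Y = 496 + 6P.
Setting them equal: 1000 = 8P, so P = 125.
Y = 1496 − 2·125 = 1246.

P = 125, Y = 1246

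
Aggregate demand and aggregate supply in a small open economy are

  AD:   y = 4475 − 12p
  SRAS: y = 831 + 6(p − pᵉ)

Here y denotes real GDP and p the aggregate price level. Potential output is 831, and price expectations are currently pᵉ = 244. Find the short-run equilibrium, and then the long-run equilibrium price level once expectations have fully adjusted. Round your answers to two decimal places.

Short run: with pᵉ = 244, SRAS is y = 6p − 633. Setting AD = SRAS gives 5108 = 18p, so p = 283.78 and y = 4475 − 12p = 1069.67.
Output 1069.67 is above potential 831, so over time expected prices rise and SRAS shifts left until y returns to 831.
Long run: y = 831 on the AD curve gives 831 = 4475 − 12p, so p = 303.67.

Short run: p = 283.78, y = 1069.67. Long run: p = 303.67.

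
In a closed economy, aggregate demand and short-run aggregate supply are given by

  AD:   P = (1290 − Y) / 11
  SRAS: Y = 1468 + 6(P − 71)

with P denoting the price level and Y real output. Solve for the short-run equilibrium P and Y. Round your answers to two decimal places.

Write SRAS as Y = 1468 + 6P − 426 = 1042 + 6P.
Rearrange AD to Y = 1290 − 11P.
Set AD = SRAS: 1290 − 11P = 1042 + 6P, so 248 = 17P and P = 14.59.
Substituting into AD, Y = 1290 − 11P = 1129.53.

P = 14.59, Y = 1129.53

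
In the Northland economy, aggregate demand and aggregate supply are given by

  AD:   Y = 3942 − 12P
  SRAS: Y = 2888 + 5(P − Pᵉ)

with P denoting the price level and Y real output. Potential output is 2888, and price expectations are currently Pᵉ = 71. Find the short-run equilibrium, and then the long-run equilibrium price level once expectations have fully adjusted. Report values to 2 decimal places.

Short run: P = 82.88, Y = 2947.41. Long run: P = 87.83.

Short run: with Pᵉ = 71, SRAS is Y = 2533 + 5P. Setting AD = SRAS gives 1409 = 17P, so P = 82.88 and Y = 3942 − 12P = 2947.41.
Output 2947.41 is above potential 2888, so over time expected prices rise and SRAS shifts left until Y returns to 2888.
Long run: Y = 2888 on the AD curve gives 2888 = 3942 − 12P, so P = 87.83.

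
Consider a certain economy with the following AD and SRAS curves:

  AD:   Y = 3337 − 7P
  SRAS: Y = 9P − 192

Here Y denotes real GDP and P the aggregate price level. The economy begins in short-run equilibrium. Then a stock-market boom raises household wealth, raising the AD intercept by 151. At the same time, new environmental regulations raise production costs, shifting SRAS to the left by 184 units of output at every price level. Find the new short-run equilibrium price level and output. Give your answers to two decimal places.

P = 241.50, Y = 1797.50

After both shocks: AD is Y = 3488 − 7P and SRAS is Y = 9P − 376.
Setting them equal: 3864 = 16P, so P = 241.50.
Substituting into AD, Y = 1797.50.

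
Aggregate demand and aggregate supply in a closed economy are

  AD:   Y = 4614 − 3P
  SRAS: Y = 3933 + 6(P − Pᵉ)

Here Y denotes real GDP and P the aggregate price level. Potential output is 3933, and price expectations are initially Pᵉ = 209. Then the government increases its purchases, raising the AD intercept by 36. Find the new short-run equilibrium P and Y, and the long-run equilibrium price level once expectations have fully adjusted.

AD shifts right: new AD is Y = 4650 − 3P. With Pᵉ = 209, SRAS is Y = 2679 + 6P.
Short run: 4650 − 3P = 2679 + 6P gives 1971 = 9P, so P = 219 and Y = 4650 − 3·219 = 3993.
Y = 3993 is above potential 3933; expectations adjust and SRAS shifts left until Y = 3933.
Long run: on the new AD curve, 3933 = 4650 − 3P gives P = 239.

Short run: P = 219, Y = 3993. Long run: P = 239.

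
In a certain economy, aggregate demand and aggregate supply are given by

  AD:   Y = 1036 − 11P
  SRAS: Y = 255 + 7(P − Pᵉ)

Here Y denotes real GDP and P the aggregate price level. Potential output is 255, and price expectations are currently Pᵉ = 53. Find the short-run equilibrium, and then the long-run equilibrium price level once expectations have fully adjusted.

Short run: P = 64, Y = 332. Long run: P = 71.

Short run: with Pᵉ = 53, SRAS is Y = 7P − 116. Setting AD = SRAS gives 1152 = 18P, so P = 64 and Y = 1036 − 11·64 = 332.
Output 332 is above potential 255, so over time expected prices rise and SRAS shifts left until Y returns to 255.
Long run: Y = 255 on the AD curve gives 255 = 1036 − 11P, so P = 71.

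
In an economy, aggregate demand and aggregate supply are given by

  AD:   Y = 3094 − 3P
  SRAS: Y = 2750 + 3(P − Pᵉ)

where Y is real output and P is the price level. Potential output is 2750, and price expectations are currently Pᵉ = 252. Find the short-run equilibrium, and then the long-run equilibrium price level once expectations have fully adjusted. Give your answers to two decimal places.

Short run: P = 183.33, Y = 2544.00. Long run: P = 114.67.

Short run: with Pᵉ = 252, SRAS is Y = 1994 + 3P. Setting AD = SRAS gives 1100 = 6P, so P = 183.33 and Y = 3094 − 3P = 2544.00.
Output 2544.00 is below potential 2750, so over time expected prices fall and SRAS shifts right until Y returns to 2750.
Long run: Y = 2750 on the AD curve gives 2750 = 3094 − 3P, so P = 114.67.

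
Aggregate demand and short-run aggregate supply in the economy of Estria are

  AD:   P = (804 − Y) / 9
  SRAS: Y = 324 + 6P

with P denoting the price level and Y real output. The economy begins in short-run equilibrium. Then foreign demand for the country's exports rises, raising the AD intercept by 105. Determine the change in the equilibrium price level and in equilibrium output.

ΔP = +7, ΔY = +42

This is a positive demand shock: AD shifts right.
New AD: Y = 909 − 9P.
Set AD = SRAS: 909 − 9P = 324 + 6P, so 585 = 15P and P = 39.
Y = 909 − 9·39 = 558.
Initially P = 32, Y = 516, so ΔP = +7 and ΔY = +42.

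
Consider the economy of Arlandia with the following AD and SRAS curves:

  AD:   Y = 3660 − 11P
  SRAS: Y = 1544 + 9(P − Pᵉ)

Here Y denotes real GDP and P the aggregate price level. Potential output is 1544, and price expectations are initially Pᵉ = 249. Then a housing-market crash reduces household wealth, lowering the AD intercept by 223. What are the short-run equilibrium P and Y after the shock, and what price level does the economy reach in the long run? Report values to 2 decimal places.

AD shifts left: new AD is Y = 3437 − 11P. With Pᵉ = 249, SRAS is Y = 9P − 697.
Short run: 3437 − 11P = 9P − 697 gives 4134 = 20P, so P = 206.70 and Y = 3437 − 11P = 1163.30.
Y = 1163.30 is below potential 1544; expectations adjust and SRAS shifts right until Y = 1544.
Long run: on the new AD curve, 1544 = 3437 − 11P gives P = 172.09.

Short run: P = 206.70, Y = 1163.30. Long run: P = 172.09.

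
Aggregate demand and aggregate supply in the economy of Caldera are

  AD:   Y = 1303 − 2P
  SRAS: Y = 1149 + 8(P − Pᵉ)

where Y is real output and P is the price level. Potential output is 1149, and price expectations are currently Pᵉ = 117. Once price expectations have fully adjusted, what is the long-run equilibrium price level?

Short run: with Pᵉ = 117, SRAS is Y = 213 + 8P. Setting AD = SRAS gives 1090 = 10P, so P = 109 and Y = 1303 − 2·109 = 1085.
Output 1085 is below potential 1149, so over time expected prices fall and SRAS shifts right until Y returns to 1149.
Long run: Y = 1149 on the AD curve gives 1149 = 1303 − 2P, so P = 77.

Long-run P = 77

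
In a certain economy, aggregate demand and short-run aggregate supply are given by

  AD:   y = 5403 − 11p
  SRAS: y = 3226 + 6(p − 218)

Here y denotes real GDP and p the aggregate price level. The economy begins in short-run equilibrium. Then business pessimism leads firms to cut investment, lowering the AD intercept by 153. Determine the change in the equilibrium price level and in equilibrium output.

This is a negative demand shock: AD shifts left.
New AD: y = 5250 − 11p.
SRAS can be written y = 1918 + 6p.
Set AD = SRAS: 5250 − 11p = 1918 + 6p, so 3332 = 17p and p = 196.
y = 5250 − 11·196 = 3094.
Initially p = 205, y = 3148, so Δp = -9 and Δy = -54.

Δp = -9, Δy = -54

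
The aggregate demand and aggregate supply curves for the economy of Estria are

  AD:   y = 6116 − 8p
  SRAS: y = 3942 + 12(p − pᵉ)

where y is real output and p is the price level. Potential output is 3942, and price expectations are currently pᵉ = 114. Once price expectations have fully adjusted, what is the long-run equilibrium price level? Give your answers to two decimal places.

Long-run p = 271.75

Short run: with pᵉ = 114, SRAS is y = 2574 + 12p. Setting AD = SRAS gives 3542 = 20p, so p = 177.10 and y = 6116 − 8p = 4699.20.
Output 4699.20 is above potential 3942, so over time expected prices rise and SRAS shifts left until y returns to 3942.
Long run: y = 3942 on the AD curve gives 3942 = 6116 − 8p, so p = 271.75.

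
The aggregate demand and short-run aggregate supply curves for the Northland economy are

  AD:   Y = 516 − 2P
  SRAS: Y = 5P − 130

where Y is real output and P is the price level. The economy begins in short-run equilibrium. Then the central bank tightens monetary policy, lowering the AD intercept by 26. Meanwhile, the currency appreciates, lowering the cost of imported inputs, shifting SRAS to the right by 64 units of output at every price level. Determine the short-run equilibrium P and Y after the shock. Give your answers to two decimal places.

P = 79.43, Y = 331.14

After both shocks: AD is Y = 490 − 2P and SRAS is Y = 5P − 66.
Setting them equal: 556 = 7P, so P = 79.43.
Substituting into AD, Y = 331.14.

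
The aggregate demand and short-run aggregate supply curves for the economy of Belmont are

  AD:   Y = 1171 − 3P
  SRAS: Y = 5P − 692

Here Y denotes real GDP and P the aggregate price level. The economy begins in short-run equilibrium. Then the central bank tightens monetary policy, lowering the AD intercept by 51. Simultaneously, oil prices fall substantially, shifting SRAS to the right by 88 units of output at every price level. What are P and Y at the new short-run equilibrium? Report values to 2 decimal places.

After both shocks: AD is Y = 1120 − 3P and SRAS is Y = 5P − 604.
Setting them equal: 1724 = 8P, so P = 215.50.
Substituting into AD, Y = 473.50.

P = 215.50, Y = 473.50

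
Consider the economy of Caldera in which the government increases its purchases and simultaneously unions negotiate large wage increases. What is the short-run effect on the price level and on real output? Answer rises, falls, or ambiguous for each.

The first event is a positive demand shock: AD shifts right, which by itself pushes P up and Y up.
The second is an adverse supply shock: SRAS shifts left, which by itself pushes P up and Y down.
Both shocks push P up, so P rises. The two shocks push Y in opposite directions, so the effect on Y is ambiguous.

Price level: rises; output: ambiguous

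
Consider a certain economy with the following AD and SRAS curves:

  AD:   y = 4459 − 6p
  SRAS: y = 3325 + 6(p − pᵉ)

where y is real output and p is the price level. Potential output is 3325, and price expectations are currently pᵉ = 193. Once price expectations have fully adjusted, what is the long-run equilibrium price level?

Short run: with pᵉ = 193, SRAS is y = 2167 + 6p. Setting AD = SRAS gives 2292 = 12p, so p = 191 and y = 4459 − 6·191 = 3313.
Output 3313 is below potential 3325, so over time expected prices fall and SRAS shifts right until y returns to 3325.
Long run: y = 3325 on the AD curve gives 3325 = 4459 − 6p, so p = 189.

Long-run p = 189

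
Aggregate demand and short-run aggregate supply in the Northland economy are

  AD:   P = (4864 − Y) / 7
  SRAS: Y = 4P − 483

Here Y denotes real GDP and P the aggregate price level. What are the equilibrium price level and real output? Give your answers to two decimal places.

P = 486.09, Y = 1461.36

Rearrange AD to Y = 4864 − 7P.
Set AD = SRAS: 4864 − 7P = 4P − 483, so 5347 = 11P and P = 486.09.
Substituting into AD, Y = 4864 − 7P = 1461.36.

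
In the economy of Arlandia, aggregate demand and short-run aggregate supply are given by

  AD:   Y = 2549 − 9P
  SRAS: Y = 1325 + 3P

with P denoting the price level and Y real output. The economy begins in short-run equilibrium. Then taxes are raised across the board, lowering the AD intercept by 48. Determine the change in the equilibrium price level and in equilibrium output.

This is a negative demand shock: AD shifts left.
New AD: Y = 2501 − 9P.
Set AD = SRAS: 2501 − 9P = 1325 + 3P, so 1176 = 12P and P = 98.
Y = 2501 − 9·98 = 1619.
Initially P = 102, Y = 1631, so ΔP = -4 and ΔY = -12.

ΔP = -4, ΔY = -12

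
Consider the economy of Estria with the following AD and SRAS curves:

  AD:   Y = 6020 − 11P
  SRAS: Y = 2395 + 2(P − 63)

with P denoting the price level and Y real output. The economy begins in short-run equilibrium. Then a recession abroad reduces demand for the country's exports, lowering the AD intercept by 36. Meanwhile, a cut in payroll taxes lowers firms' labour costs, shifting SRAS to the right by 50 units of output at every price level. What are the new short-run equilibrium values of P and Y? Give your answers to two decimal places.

P = 281.92, Y = 2882.85

After both shocks: AD is Y = 5984 − 11P and SRAS is Y = 2319 + 2P.
Setting them equal: 3665 = 13P, so P = 281.92.
Substituting into AD, Y = 2882.85.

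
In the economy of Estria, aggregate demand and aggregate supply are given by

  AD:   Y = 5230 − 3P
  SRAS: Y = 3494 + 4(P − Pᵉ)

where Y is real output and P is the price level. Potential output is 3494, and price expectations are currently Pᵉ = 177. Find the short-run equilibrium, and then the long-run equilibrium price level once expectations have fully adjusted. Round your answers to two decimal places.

Short run: with Pᵉ = 177, SRAS is Y = 2786 + 4P. Setting AD = SRAS gives 2444 = 7P, so P = 349.14 and Y = 5230 − 3P = 4182.57.
Output 4182.57 is above potential 3494, so over time expected prices rise and SRAS shifts left until Y returns to 3494.
Long run: Y = 3494 on the AD curve gives 3494 = 5230 − 3P, so P = 578.67.

Short run: P = 349.14, Y = 4182.57. Long run: P = 578.67.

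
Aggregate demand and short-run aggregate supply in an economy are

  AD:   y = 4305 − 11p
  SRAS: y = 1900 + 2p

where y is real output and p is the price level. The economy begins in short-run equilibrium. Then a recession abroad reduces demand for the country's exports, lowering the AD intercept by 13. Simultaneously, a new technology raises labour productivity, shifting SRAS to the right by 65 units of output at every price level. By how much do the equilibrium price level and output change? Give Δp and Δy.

After both shocks: AD is y = 4292 − 11p and SRAS is y = 1965 + 2p.
Setting them equal: 2327 = 13p, so p = 179.
y = 4292 − 11·179 = 2323.
Initially p = 185, y = 2270, so Δp = -6 and Δy = +53.

Δp = -6, Δy = +53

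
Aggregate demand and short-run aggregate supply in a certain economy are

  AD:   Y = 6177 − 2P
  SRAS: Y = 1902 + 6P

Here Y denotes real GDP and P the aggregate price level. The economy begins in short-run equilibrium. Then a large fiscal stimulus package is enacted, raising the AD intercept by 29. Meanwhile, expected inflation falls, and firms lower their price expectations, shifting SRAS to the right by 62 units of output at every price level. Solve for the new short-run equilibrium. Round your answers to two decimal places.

After both shocks: AD is Y = 6206 − 2P and SRAS is Y = 1964 + 6P.
Setting them equal: 4242 = 8P, so P = 530.25.
Substituting into AD, Y = 5145.50.

P = 530.25, Y = 5145.50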